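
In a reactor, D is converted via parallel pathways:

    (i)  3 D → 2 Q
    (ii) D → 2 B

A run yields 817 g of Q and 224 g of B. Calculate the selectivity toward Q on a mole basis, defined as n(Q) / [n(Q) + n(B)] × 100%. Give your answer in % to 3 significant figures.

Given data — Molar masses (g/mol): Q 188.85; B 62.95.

54.9 %

n(Q) = 817 / 188.85 = 4.326 mol
n(B) = 224 / 62.95 = 3.558 mol
selectivity = 4.326/(4.326+3.558) × 100 = 54.87 %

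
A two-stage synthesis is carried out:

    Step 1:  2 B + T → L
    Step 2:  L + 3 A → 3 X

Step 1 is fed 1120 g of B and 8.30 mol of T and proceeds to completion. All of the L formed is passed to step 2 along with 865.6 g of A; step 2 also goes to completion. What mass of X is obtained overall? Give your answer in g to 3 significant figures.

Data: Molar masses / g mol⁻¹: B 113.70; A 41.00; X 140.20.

2070 g

Step 1:
n(B) = 1120 / 113.70 = 9.850 mol
n(T) = 8.300 mol
n/ν for B = 9.850/2 = 4.925
n/ν for T = 8.300/1 = 8.300
Smallest n/ν is B → limiting reagent.
n(L) produced = (1/2) × 9.850 = 4.925 mol
Step 2:
n(L) available = 4.925 mol
n(A) = 865.6 / 41.00 = 21.11 mol
n/ν for L = 4.925/1 = 4.925
n/ν for A = 21.11/3 = 7.037
Smallest n/ν is L → limiting reagent.
n(X) = (3/1) × 4.925 = 14.78 mol
mass = 14.78 × 140.20 = 2072 g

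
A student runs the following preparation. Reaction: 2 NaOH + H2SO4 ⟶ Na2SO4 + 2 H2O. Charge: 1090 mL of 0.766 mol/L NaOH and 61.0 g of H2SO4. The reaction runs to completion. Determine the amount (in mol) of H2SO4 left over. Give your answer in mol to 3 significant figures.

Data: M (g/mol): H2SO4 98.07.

n(NaOH) = 0.766 × 1090/1000 = 0.8349 mol
n(H2SO4) = 61.00 / 98.07 = 0.6220 mol
n/ν for NaOH = 0.8349/2 = 0.4175
n/ν for H2SO4 = 0.6220/1 = 0.6220
Smallest n/ν is NaOH → limiting reagent.
H2SO4 consumed = (1/2) × 0.8349 = 0.4175 mol
H2SO4 remaining = 0.6220 − 0.4175 = 0.2045 mol

0.205 mol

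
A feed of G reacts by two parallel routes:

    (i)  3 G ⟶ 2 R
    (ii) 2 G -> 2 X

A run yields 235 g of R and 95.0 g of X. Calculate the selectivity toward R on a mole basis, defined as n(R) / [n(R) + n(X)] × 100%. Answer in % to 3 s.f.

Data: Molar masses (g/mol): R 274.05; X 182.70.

n(R) = 235 / 274.05 = 0.8575 mol
n(X) = 95.0 / 182.70 = 0.5200 mol
selectivity = 0.8575/(0.8575+0.5200) × 100 = 62.25 %

62.3 %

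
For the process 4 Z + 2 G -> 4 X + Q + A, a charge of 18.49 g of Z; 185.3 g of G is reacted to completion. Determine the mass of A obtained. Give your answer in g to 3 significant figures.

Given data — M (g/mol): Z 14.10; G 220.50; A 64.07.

21.0 g

n(Z) = 18.49 / 14.10 = 1.311 mol
n(G) = 185.3 / 220.50 = 0.8404 mol
n/ν for Z = 1.311/4 = 0.3278
n/ν for G = 0.8404/2 = 0.4202
Smallest n/ν is Z → limiting reagent.
n(A) = (1/4) × 1.311 = 0.3278 mol
mass = 0.3278 × 64.07 = 21.00 g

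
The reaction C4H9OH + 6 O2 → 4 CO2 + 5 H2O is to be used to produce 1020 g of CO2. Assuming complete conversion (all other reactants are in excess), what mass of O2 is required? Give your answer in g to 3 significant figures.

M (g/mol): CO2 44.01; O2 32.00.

1110 g

n(CO2) = 1020 / 44.01 = 23.18 mol
n(O2) = (6/4) × 23.18 = 34.77 mol
mass = 34.77 × 32.00 = 1113 g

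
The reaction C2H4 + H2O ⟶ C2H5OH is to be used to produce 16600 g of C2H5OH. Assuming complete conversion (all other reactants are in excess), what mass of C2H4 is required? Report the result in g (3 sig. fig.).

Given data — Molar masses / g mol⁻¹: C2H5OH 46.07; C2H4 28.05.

n(C2H5OH) = 16600 / 46.07 = 360.3 mol
n(C2H4) = (1/1) × 360.3 = 360.3 mol
mass = 360.3 × 28.05 = 10110 g

10100 g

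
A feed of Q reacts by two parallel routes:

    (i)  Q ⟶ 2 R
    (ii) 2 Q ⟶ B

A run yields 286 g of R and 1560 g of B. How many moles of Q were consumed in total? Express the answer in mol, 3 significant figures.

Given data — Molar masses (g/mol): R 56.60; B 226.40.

16.3 mol

n(R) = 286 / 56.60 = 5.053 mol
n(B) = 1560 / 226.40 = 6.890 mol
n(Q) via (i) = (1/2)×5.053 = 2.527 mol
n(Q) via (ii) = (2/1)×6.890 = 13.78 mol
total n(Q) = 2.527 + 13.78 = 16.31 mol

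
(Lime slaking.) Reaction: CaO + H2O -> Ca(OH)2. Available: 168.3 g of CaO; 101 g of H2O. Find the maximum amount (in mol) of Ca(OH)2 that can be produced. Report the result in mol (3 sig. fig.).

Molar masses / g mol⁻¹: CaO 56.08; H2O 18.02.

3.00 mol

n(CaO) = 168.3 / 56.08 = 3.001 mol
n(H2O) = 101.0 / 18.02 = 5.605 mol
n/ν for CaO = 3.001/1 = 3.001
n/ν for H2O = 5.605/1 = 5.605
Smallest n/ν is CaO → limiting reagent.
n(Ca(OH)2) = (1/1) × 3.001 = 3.001 mol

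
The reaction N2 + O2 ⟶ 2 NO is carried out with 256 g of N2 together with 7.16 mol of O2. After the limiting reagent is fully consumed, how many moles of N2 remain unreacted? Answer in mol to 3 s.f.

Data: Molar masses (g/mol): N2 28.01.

n(N2) = 256.0 / 28.01 = 9.140 mol
n(O2) = 7.160 mol
n/ν for N2 = 9.140/1 = 9.140
n/ν for O2 = 7.160/1 = 7.160
Smallest n/ν is O2 → limiting reagent.
N2 consumed = (1/1) × 7.160 = 7.160 mol
N2 remaining = 9.140 − 7.160 = 1.980 mol

1.98 mol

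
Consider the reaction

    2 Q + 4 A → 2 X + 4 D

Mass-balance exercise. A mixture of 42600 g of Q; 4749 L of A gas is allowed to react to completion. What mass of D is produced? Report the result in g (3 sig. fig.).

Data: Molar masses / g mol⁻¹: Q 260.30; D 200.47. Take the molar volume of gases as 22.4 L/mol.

n(Q) = 42600 / 260.30 = 163.7 mol
n(A) = 4749 / 22.4 = 212.0 mol
n/ν for Q = 163.7/2 = 81.85
n/ν for A = 212.0/4 = 53.00
Smallest n/ν is A → limiting reagent.
n(D) = (4/4) × 212.0 = 212.0 mol
mass = 212.0 × 200.47 = 42500 g

42500 g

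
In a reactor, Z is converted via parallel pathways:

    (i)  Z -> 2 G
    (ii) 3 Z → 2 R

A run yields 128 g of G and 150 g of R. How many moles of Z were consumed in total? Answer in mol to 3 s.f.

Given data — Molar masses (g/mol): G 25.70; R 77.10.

n(G) = 128 / 25.70 = 4.981 mol
n(R) = 150 / 77.10 = 1.946 mol
n(Z) via (i) = (1/2)×4.981 = 2.491 mol
n(Z) via (ii) = (3/2)×1.946 = 2.919 mol
total n(Z) = 2.491 + 2.919 = 5.410 mol

5.41 mol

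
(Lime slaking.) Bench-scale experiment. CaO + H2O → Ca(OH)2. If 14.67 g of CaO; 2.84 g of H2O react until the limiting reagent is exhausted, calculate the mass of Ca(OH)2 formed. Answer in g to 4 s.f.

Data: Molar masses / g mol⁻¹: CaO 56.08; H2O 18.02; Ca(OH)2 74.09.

n(CaO) = 14.67 / 56.08 = 0.2616 mol
n(H2O) = 2.840 / 18.02 = 0.1576 mol
n/ν for CaO = 0.2616/1 = 0.2616
n/ν for H2O = 0.1576/1 = 0.1576
Smallest n/ν is H2O → limiting reagent.
n(Ca(OH)2) = (1/1) × 0.1576 = 0.1576 mol
mass = 0.1576 × 74.09 = 11.68 g

11.68 g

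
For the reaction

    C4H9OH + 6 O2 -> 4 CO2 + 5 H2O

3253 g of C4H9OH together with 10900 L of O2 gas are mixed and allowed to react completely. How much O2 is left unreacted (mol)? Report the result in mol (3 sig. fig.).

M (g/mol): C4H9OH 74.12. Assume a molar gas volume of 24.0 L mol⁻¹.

191 mol

n(C4H9OH) = 3253 / 74.12 = 43.89 mol
n(O2) = 10900 / 24.0 = 454.2 mol
n/ν for C4H9OH = 43.89/1 = 43.89
n/ν for O2 = 454.2/6 = 75.70
Smallest n/ν is C4H9OH → limiting reagent.
O2 consumed = (6/1) × 43.89 = 263.3 mol
O2 remaining = 454.2 − 263.3 = 190.9 mol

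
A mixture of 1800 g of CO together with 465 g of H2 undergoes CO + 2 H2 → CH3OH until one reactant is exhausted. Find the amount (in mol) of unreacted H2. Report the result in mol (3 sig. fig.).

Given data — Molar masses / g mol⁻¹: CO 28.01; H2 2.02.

102 mol

n(CO) = 1800 / 28.01 = 64.26 mol
n(H2) = 465.0 / 2.02 = 230.2 mol
n/ν for CO = 64.26/1 = 64.26
n/ν for H2 = 230.2/2 = 115.1
Smallest n/ν is CO → limiting reagent.
H2 consumed = (2/1) × 64.26 = 128.5 mol
H2 remaining = 230.2 − 128.5 = 101.7 mol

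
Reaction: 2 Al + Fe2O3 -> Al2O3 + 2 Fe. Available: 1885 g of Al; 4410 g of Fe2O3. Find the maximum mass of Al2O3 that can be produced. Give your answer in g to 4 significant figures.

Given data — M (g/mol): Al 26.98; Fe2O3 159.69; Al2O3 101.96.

2816 g

n(Al) = 1885 / 26.98 = 69.87 mol
n(Fe2O3) = 4410 / 159.69 = 27.62 mol
n/ν for Al = 69.87/2 = 34.94
n/ν for Fe2O3 = 27.62/1 = 27.62
Smallest n/ν is Fe2O3 → limiting reagent.
n(Al2O3) = (1/1) × 27.62 = 27.62 mol
mass = 27.62 × 101.96 = 2816 g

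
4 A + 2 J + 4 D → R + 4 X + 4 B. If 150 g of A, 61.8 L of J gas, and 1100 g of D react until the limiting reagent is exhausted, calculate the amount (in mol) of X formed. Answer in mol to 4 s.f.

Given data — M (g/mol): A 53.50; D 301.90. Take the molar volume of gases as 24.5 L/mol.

2.804 mol

n(A) = 150.0 / 53.50 = 2.804 mol
n(J) = 61.80 / 24.5 = 2.522 mol
n(D) = 1100 / 301.90 = 3.644 mol
n/ν for A = 2.804/4 = 0.7010
n/ν for J = 2.522/2 = 1.261
n/ν for D = 3.644/4 = 0.9110
Smallest n/ν is A → limiting reagent.
n(X) = (4/4) × 2.804 = 2.804 mol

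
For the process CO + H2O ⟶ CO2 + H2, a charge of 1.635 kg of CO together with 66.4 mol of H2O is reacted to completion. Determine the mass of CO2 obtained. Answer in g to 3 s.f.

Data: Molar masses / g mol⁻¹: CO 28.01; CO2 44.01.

2570 g

n(CO) = 1.635×1000 / 28.01 = 58.37 mol
n(H2O) = 66.40 mol
n/ν for CO = 58.37/1 = 58.37
n/ν for H2O = 66.40/1 = 66.40
Smallest n/ν is CO → limiting reagent.
n(CO2) = (1/1) × 58.37 = 58.37 mol
mass = 58.37 × 44.01 = 2569 g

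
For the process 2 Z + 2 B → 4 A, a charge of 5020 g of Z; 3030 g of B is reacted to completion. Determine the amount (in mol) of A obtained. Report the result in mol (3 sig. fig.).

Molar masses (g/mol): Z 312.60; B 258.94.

23.4 mol

n(Z) = 5020 / 312.60 = 16.06 mol
n(B) = 3030 / 258.94 = 11.70 mol
n/ν for Z = 16.06/2 = 8.030
n/ν for B = 11.70/2 = 5.850
Smallest n/ν is B → limiting reagent.
n(A) = (4/2) × 11.70 = 23.40 mol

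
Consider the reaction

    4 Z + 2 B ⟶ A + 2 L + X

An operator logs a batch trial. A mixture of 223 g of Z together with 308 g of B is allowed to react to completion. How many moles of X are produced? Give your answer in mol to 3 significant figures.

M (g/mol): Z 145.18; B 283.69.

n(Z) = 223.0 / 145.18 = 1.536 mol
n(B) = 308.0 / 283.69 = 1.086 mol
n/ν for Z = 1.536/4 = 0.3840
n/ν for B = 1.086/2 = 0.5430
Smallest n/ν is Z → limiting reagent.
n(X) = (1/4) × 1.536 = 0.3840 mol

0.384 mol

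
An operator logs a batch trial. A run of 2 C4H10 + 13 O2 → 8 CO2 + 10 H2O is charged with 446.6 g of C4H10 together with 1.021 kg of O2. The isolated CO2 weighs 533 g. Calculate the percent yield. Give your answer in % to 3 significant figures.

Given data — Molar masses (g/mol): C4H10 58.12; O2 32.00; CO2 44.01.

n(C4H10) = 446.6 / 58.12 = 7.684 mol
n(O2) = 1.021×1000 / 32.00 = 31.91 mol
n/ν → C4H10: 3.842, O2: 2.455; O2 is limiting.
theoretical n(CO2) = (8/13) × 31.91 = 19.64 mol → 864.4 g
% yield = 533 / 864.4 × 100 = 61.66 %

61.7 %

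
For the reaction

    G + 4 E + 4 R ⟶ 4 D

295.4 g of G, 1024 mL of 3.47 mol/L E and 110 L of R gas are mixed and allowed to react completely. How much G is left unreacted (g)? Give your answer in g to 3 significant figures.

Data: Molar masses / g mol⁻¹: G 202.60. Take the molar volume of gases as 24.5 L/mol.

115 g

n(G) = 295.4 / 202.60 = 1.458 mol
n(E) = 3.47 × 1024/1000 = 3.553 mol
n(R) = 110.0 / 24.5 = 4.490 mol
n/ν for G = 1.458/1 = 1.458
n/ν for E = 3.553/4 = 0.8883
n/ν for R = 4.490/4 = 1.123
Smallest n/ν is E → limiting reagent.
G consumed = (1/4) × 3.553 = 0.8883 mol
G remaining = 1.458 − 0.8883 = 0.5697 mol
mass = 0.5697 × 202.60 = 115.4 g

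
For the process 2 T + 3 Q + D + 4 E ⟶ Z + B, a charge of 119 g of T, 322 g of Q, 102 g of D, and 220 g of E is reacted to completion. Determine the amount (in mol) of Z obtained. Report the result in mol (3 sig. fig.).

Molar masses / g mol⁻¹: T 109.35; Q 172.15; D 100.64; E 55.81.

n(T) = 119.0 / 109.35 = 1.088 mol
n(Q) = 322.0 / 172.15 = 1.870 mol
n(D) = 102.0 / 100.64 = 1.014 mol
n(E) = 220.0 / 55.81 = 3.942 mol
n/ν → T: 0.5440, Q: 0.6233, D: 1.014, E: 0.9855; T is limiting.
n(Z) = (1/2) × 1.088 = 0.5440 mol

0.544 mol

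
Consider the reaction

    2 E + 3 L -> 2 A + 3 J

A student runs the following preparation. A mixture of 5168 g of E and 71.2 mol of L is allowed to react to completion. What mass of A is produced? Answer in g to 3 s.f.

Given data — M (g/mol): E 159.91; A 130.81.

4230 g

n(E) = 5168 / 159.91 = 32.32 mol
n(L) = 71.20 mol
n/ν → E: 16.16, L: 23.73; E is limiting.
n(A) = (2/2) × 32.32 = 32.32 mol
mass = 32.32 × 130.81 = 4228 g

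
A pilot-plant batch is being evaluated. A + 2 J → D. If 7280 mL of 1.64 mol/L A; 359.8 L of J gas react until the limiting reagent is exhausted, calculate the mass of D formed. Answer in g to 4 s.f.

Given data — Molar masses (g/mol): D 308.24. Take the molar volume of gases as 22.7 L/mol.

n(A) = 1.64 × 7280/1000 = 11.94 mol
n(J) = 359.8 / 22.7 = 15.85 mol
n/ν → A: 11.94, J: 7.925; J is limiting.
n(D) = (1/2) × 15.85 = 7.925 mol
mass = 7.925 × 308.24 = 2443 g

2443 g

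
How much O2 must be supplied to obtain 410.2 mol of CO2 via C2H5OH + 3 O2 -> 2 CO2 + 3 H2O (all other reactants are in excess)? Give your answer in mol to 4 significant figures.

n(CO2) = 410.2 mol
n(O2) = (3/2) × 410.2 = 615.3 mol

615.3 mol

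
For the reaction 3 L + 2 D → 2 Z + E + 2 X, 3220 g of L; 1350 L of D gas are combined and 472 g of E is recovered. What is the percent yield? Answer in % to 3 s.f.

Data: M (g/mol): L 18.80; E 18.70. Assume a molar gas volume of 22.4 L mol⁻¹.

n(L) = 3220 / 18.80 = 171.3 mol
n(D) = 1350 / 22.4 = 60.27 mol
n/ν → L: 57.10, D: 30.14; D is limiting.
theoretical n(E) = (1/2) × 60.27 = 30.14 mol → 563.6 g
% yield = 472 / 563.6 × 100 = 83.75 %

83.8 %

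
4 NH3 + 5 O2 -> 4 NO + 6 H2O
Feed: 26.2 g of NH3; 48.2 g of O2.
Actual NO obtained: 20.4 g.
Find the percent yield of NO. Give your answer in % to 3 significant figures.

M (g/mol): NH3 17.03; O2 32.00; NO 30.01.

56.4 %

n(NH3) = 26.20 / 17.03 = 1.538 mol
n(O2) = 48.20 / 32.00 = 1.506 mol
n/ν for NH3 = 1.538/4 = 0.3845
n/ν for O2 = 1.506/5 = 0.3012
Smallest n/ν is O2 → limiting reagent.
theoretical n(NO) = (4/5) × 1.506 = 1.205 mol → 36.16 g
% yield = 20.4 / 36.16 × 100 = 56.42 %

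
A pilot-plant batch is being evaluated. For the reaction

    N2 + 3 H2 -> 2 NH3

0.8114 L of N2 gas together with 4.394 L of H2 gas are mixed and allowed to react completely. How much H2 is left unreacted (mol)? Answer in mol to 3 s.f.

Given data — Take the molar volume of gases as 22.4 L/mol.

0.0875 mol

n(N2) = 0.8114 / 22.4 = 0.03622 mol
n(H2) = 4.394 / 22.4 = 0.1962 mol
n/ν for N2 = 0.03622/1 = 0.03622
n/ν for H2 = 0.1962/3 = 0.06540
Smallest n/ν is N2 → limiting reagent.
H2 consumed = (3/1) × 0.03622 = 0.1087 mol
H2 remaining = 0.1962 − 0.1087 = 0.08750 mol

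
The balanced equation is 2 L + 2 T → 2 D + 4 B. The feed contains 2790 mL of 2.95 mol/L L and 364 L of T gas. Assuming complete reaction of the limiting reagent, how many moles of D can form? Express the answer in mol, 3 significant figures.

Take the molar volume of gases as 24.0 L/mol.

n(L) = 2.95 × 2790/1000 = 8.231 mol
n(T) = 364.0 / 24.0 = 15.17 mol
n/ν for L = 8.231/2 = 4.116
n/ν for T = 15.17/2 = 7.585
Smallest n/ν is L → limiting reagent.
n(D) = (2/2) × 8.231 = 8.231 mol

8.23 mol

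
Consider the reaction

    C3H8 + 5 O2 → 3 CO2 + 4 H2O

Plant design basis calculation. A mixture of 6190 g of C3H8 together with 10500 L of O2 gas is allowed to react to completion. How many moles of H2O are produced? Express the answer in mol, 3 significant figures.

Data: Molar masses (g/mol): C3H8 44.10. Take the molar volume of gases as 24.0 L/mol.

n(C3H8) = 6190 / 44.10 = 140.4 mol
n(O2) = 10500 / 24.0 = 437.5 mol
n/ν for C3H8 = 140.4/1 = 140.4
n/ν for O2 = 437.5/5 = 87.50
Smallest n/ν is O2 → limiting reagent.
n(H2O) = (4/5) × 437.5 = 350.0 mol

350 mol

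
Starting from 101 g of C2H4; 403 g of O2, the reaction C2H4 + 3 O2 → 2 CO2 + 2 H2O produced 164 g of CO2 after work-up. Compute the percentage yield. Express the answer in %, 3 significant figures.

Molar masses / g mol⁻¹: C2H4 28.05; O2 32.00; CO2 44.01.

51.7 %

n(C2H4) = 101.0 / 28.05 = 3.601 mol
n(O2) = 403.0 / 32.00 = 12.59 mol
n/ν for C2H4 = 3.601/1 = 3.601
n/ν for O2 = 12.59/3 = 4.197
Smallest n/ν is C2H4 → limiting reagent.
theoretical n(CO2) = (2/1) × 3.601 = 7.202 mol → 317.0 g
% yield = 164 / 317.0 × 100 = 51.74 %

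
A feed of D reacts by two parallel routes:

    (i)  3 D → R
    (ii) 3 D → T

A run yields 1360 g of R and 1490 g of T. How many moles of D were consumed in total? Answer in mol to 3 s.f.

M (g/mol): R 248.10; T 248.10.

n(R) = 1360 / 248.10 = 5.482 mol
n(T) = 1490 / 248.10 = 6.006 mol
n(D) via (i) = (3/1)×5.482 = 16.45 mol
n(D) via (ii) = (3/1)×6.006 = 18.02 mol
total n(D) = 16.45 + 18.02 = 34.47 mol

34.5 mol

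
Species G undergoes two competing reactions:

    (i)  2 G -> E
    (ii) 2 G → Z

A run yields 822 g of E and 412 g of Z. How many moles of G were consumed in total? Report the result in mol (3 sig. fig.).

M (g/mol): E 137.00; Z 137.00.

n(E) = 822 / 137.00 = 6.000 mol
n(Z) = 412 / 137.00 = 3.007 mol
n(G) via (i) = (2/1)×6.000 = 12.00 mol
n(G) via (ii) = (2/1)×3.007 = 6.014 mol
total n(G) = 12.00 + 6.014 = 18.01 mol

18.0 mol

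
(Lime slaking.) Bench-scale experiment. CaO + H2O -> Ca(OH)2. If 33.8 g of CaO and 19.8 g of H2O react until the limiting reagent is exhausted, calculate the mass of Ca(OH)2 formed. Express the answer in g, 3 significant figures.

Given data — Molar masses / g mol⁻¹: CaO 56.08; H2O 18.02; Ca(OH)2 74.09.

n(CaO) = 33.80 / 56.08 = 0.6027 mol
n(H2O) = 19.80 / 18.02 = 1.099 mol
n/ν for CaO = 0.6027/1 = 0.6027
n/ν for H2O = 1.099/1 = 1.099
Smallest n/ν is CaO → limiting reagent.
n(Ca(OH)2) = (1/1) × 0.6027 = 0.6027 mol
mass = 0.6027 × 74.09 = 44.65 g

44.7 g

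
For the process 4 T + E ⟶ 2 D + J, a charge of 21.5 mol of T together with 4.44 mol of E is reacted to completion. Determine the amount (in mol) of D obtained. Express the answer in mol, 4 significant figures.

n(T) = 21.50 mol
n(E) = 4.440 mol
n/ν for T = 21.50/4 = 5.375
n/ν for E = 4.440/1 = 4.440
Smallest n/ν is E → limiting reagent.
n(D) = (2/1) × 4.440 = 8.880 mol

8.880 mol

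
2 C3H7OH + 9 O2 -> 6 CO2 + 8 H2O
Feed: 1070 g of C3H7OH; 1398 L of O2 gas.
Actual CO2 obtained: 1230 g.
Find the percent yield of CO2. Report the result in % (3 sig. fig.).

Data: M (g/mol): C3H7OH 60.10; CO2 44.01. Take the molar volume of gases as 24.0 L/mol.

72.0 %

n(C3H7OH) = 1070 / 60.10 = 17.80 mol
n(O2) = 1398 / 24.0 = 58.25 mol
n/ν for C3H7OH = 17.80/2 = 8.900
n/ν for O2 = 58.25/9 = 6.472
Smallest n/ν is O2 → limiting reagent.
theoretical n(CO2) = (6/9) × 58.25 = 38.83 mol → 1709 g
% yield = 1230 / 1709 × 100 = 71.97 %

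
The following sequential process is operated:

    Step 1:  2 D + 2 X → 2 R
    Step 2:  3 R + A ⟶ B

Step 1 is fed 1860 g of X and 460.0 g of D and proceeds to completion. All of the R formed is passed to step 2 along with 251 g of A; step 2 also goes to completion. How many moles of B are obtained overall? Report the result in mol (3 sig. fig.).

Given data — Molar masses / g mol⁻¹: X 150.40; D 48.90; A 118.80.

Step 1:
n(X) = 1860 / 150.40 = 12.37 mol
n(D) = 460.0 / 48.90 = 9.407 mol
n/ν → X: 6.185, D: 4.704; D is limiting.
n(R) produced = (2/2) × 9.407 = 9.407 mol
Step 2:
n(R) available = 9.407 mol
n(A) = 251.0 / 118.80 = 2.113 mol
n/ν → R: 3.136, A: 2.113; A is limiting.
n(B) = (1/1) × 2.113 = 2.113 mol

2.11 mol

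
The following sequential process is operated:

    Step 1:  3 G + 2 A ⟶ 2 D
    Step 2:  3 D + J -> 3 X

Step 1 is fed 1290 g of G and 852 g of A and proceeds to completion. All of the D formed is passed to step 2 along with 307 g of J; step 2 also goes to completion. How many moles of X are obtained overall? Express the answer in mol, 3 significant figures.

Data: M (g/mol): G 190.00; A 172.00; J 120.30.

Step 1:
n(G) = 1290 / 190.00 = 6.789 mol
n(A) = 852.0 / 172.00 = 4.953 mol
n/ν → G: 2.263, A: 2.477; G is limiting.
n(D) produced = (2/3) × 6.789 = 4.526 mol
Step 2:
n(D) available = 4.526 mol
n(J) = 307.0 / 120.30 = 2.552 mol
n/ν → D: 1.509, J: 2.552; D is limiting.
n(X) = (3/3) × 4.526 = 4.526 mol

4.53 mol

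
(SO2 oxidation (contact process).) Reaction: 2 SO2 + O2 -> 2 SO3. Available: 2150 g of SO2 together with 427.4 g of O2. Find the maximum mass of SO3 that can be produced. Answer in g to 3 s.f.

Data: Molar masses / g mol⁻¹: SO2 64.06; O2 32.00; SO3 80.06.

n(SO2) = 2150 / 64.06 = 33.56 mol
n(O2) = 427.4 / 32.00 = 13.36 mol
n/ν for SO2 = 33.56/2 = 16.78
n/ν for O2 = 13.36/1 = 13.36
Smallest n/ν is O2 → limiting reagent.
n(SO3) = (2/1) × 13.36 = 26.72 mol
mass = 26.72 × 80.06 = 2139 g

2140 g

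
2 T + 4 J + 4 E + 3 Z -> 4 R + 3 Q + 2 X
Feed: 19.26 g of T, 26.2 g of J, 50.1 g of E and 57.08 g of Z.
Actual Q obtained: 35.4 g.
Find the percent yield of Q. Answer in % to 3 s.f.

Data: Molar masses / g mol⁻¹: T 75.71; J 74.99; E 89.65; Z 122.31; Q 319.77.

n(T) = 19.26 / 75.71 = 0.2544 mol
n(J) = 26.20 / 74.99 = 0.3494 mol
n(E) = 50.10 / 89.65 = 0.5588 mol
n(Z) = 57.08 / 122.31 = 0.4667 mol
n/ν for T = 0.2544/2 = 0.1272
n/ν for J = 0.3494/4 = 0.08735
n/ν for E = 0.5588/4 = 0.1397
n/ν for Z = 0.4667/3 = 0.1556
Smallest n/ν is J → limiting reagent.
theoretical n(Q) = (3/4) × 0.3494 = 0.2621 mol → 83.81 g
% yield = 35.4 / 83.81 × 100 = 42.24 %

42.2 %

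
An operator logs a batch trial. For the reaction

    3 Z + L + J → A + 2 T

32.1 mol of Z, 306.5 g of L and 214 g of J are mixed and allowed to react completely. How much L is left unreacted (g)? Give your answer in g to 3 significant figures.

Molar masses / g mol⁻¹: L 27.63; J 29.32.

n(Z) = 32.10 mol
n(L) = 306.5 / 27.63 = 11.09 mol
n(J) = 214.0 / 29.32 = 7.299 mol
n/ν → Z: 10.70, L: 11.09, J: 7.299; J is limiting.
L consumed = (1/1) × 7.299 = 7.299 mol
L remaining = 11.09 − 7.299 = 3.791 mol
mass = 3.791 × 27.63 = 104.7 g

105 g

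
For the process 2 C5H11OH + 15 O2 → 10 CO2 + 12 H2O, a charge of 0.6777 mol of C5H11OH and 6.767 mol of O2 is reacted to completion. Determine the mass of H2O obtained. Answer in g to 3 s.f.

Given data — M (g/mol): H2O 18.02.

73.3 g

n(C5H11OH) = 0.6777 mol
n(O2) = 6.767 mol
n/ν → C5H11OH: 0.3389, O2: 0.4511; C5H11OH is limiting.
n(H2O) = (12/2) × 0.6777 = 4.066 mol
mass = 4.066 × 18.02 = 73.27 g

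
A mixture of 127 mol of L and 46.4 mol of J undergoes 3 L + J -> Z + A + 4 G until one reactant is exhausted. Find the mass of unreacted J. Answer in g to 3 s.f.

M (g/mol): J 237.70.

n(L) = 127.0 mol
n(J) = 46.40 mol
n/ν for L = 127.0/3 = 42.33
n/ν for J = 46.40/1 = 46.40
Smallest n/ν is L → limiting reagent.
J consumed = (1/3) × 127.0 = 42.33 mol
J remaining = 46.40 − 42.33 = 4.070 mol
mass = 4.070 × 237.70 = 967.4 g

967 g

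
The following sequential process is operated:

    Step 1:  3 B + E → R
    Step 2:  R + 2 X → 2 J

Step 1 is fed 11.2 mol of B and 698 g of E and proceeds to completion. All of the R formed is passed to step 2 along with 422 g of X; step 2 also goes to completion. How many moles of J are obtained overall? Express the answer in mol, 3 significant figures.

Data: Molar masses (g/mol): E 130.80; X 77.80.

Step 1:
n(B) = 11.20 mol
n(E) = 698.0 / 130.80 = 5.336 mol
n/ν for B = 11.20/3 = 3.733
n/ν for E = 5.336/1 = 5.336
Smallest n/ν is B → limiting reagent.
n(R) produced = (1/3) × 11.20 = 3.733 mol
Step 2:
n(R) available = 3.733 mol
n(X) = 422.0 / 77.80 = 5.424 mol
n/ν for R = 3.733/1 = 3.733
n/ν for X = 5.424/2 = 2.712
Smallest n/ν is X → limiting reagent.
n(J) = (2/2) × 5.424 = 5.424 mol

5.42 mol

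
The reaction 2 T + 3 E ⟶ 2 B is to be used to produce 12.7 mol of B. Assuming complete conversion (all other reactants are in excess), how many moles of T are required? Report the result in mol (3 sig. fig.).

n(B) = 12.70 mol
n(T) = (2/2) × 12.70 = 12.70 mol

12.7 mol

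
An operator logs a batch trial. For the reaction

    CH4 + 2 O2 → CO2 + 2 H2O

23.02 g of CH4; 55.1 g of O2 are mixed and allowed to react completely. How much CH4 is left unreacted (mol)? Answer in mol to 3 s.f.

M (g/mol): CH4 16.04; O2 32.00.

0.574 mol

n(CH4) = 23.02 / 16.04 = 1.435 mol
n(O2) = 55.10 / 32.00 = 1.722 mol
n/ν for CH4 = 1.435/1 = 1.435
n/ν for O2 = 1.722/2 = 0.8610
Smallest n/ν is O2 → limiting reagent.
CH4 consumed = (1/2) × 1.722 = 0.8610 mol
CH4 remaining = 1.435 − 0.8610 = 0.5740 mol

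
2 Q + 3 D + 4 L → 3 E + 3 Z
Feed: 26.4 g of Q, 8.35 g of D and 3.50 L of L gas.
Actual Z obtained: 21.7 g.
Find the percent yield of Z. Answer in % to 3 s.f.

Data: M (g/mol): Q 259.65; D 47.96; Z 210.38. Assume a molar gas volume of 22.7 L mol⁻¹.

n(Q) = 26.40 / 259.65 = 0.1017 mol
n(D) = 8.350 / 47.96 = 0.1741 mol
n(L) = 3.500 / 22.7 = 0.1542 mol
n/ν → Q: 0.05085, D: 0.05803, L: 0.03855; L is limiting.
theoretical n(Z) = (3/4) × 0.1542 = 0.1157 mol → 24.34 g
% yield = 21.7 / 24.34 × 100 = 89.15 %

89.2 %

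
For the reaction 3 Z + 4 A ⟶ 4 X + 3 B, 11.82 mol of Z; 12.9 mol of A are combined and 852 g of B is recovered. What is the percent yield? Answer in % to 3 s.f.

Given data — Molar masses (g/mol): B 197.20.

n(Z) = 11.82 mol
n(A) = 12.90 mol
n/ν → Z: 3.940, A: 3.225; A is limiting.
theoretical n(B) = (3/4) × 12.90 = 9.675 mol → 1908 g
% yield = 852 / 1908 × 100 = 44.65 %

44.7 %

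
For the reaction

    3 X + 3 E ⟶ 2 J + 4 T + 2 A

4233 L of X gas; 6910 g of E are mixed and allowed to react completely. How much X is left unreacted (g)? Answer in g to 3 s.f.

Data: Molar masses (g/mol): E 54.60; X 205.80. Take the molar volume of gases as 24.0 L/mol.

10300 g

n(X) = 4233 / 24.0 = 176.4 mol
n(E) = 6910 / 54.60 = 126.6 mol
n/ν for X = 176.4/3 = 58.80
n/ν for E = 126.6/3 = 42.20
Smallest n/ν is E → limiting reagent.
X consumed = (3/3) × 126.6 = 126.6 mol
X remaining = 176.4 − 126.6 = 49.80 mol
mass = 49.80 × 205.80 = 10250 g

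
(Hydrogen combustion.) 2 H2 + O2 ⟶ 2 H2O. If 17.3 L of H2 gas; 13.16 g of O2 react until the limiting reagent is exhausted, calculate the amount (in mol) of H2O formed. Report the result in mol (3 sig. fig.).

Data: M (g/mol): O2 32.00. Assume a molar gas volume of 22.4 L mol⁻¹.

n(H2) = 17.30 / 22.4 = 0.7723 mol
n(O2) = 13.16 / 32.00 = 0.4113 mol
n/ν → H2: 0.3862, O2: 0.4113; H2 is limiting.
n(H2O) = (2/2) × 0.7723 = 0.7723 mol

0.772 mol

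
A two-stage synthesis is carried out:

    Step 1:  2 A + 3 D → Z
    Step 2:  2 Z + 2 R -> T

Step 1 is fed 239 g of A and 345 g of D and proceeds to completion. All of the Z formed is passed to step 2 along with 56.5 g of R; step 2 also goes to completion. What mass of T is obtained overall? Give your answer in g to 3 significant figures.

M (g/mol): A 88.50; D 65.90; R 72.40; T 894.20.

Step 1:
n(A) = 239.0 / 88.50 = 2.701 mol
n(D) = 345.0 / 65.90 = 5.235 mol
n/ν → A: 1.351, D: 1.745; A is limiting.
n(Z) produced = (1/2) × 2.701 = 1.351 mol
Step 2:
n(Z) available = 1.351 mol
n(R) = 56.50 / 72.40 = 0.7804 mol
n/ν → Z: 0.6755, R: 0.3902; R is limiting.
n(T) = (1/2) × 0.7804 = 0.3902 mol
mass = 0.3902 × 894.20 = 348.9 g

349 g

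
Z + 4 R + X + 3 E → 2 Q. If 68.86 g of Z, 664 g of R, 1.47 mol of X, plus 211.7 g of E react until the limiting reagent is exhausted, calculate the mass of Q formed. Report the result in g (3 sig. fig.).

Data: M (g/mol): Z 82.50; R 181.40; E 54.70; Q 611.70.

n(Z) = 68.86 / 82.50 = 0.8347 mol
n(R) = 664.0 / 181.40 = 3.660 mol
n(X) = 1.470 mol
n(E) = 211.7 / 54.70 = 3.870 mol
n/ν for Z = 0.8347/1 = 0.8347
n/ν for R = 3.660/4 = 0.9150
n/ν for X = 1.470/1 = 1.470
n/ν for E = 3.870/3 = 1.290
Smallest n/ν is Z → limiting reagent.
n(Q) = (2/1) × 0.8347 = 1.669 mol
mass = 1.669 × 611.70 = 1021 g

1020 g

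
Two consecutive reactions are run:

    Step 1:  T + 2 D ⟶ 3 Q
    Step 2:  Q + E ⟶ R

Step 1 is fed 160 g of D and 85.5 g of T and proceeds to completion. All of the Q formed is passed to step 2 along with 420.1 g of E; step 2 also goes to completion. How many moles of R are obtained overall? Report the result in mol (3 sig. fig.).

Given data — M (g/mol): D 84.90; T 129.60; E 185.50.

1.98 mol

Step 1:
n(D) = 160.0 / 84.90 = 1.885 mol
n(T) = 85.50 / 129.60 = 0.6597 mol
n/ν for D = 1.885/2 = 0.9425
n/ν for T = 0.6597/1 = 0.6597
Smallest n/ν is T → limiting reagent.
n(Q) produced = (3/1) × 0.6597 = 1.979 mol
Step 2:
n(Q) available = 1.979 mol
n(E) = 420.1 / 185.50 = 2.265 mol
n/ν for Q = 1.979/1 = 1.979
n/ν for E = 2.265/1 = 2.265
Smallest n/ν is Q → limiting reagent.
n(R) = (1/1) × 1.979 = 1.979 mol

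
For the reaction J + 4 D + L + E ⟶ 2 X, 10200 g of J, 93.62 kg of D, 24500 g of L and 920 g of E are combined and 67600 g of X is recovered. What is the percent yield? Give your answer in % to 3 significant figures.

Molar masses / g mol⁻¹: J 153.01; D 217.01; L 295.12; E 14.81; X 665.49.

n(J) = 10200 / 153.01 = 66.66 mol
n(D) = 93.62×1000 / 217.01 = 431.4 mol
n(L) = 24500 / 295.12 = 83.02 mol
n(E) = 920.0 / 14.81 = 62.12 mol
n/ν for J = 66.66/1 = 66.66
n/ν for D = 431.4/4 = 107.9
n/ν for L = 83.02/1 = 83.02
n/ν for E = 62.12/1 = 62.12
Smallest n/ν is E → limiting reagent.
theoretical n(X) = (2/1) × 62.12 = 124.2 mol → 82650 g
% yield = 67600 / 82650 × 100 = 81.79 %

81.8 %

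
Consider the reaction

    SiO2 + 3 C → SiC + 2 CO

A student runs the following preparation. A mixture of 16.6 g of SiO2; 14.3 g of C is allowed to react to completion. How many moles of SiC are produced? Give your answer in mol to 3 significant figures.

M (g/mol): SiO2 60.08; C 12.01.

n(SiO2) = 16.60 / 60.08 = 0.2763 mol
n(C) = 14.30 / 12.01 = 1.191 mol
n/ν → SiO2: 0.2763, C: 0.3970; SiO2 is limiting.
n(SiC) = (1/1) × 0.2763 = 0.2763 mol

0.276 mol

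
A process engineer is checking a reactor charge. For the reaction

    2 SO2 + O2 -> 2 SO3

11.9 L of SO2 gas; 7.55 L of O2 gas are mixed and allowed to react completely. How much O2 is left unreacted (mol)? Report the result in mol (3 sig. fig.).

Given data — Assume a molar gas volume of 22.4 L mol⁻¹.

n(SO2) = 11.90 / 22.4 = 0.5313 mol
n(O2) = 7.550 / 22.4 = 0.3371 mol
n/ν for SO2 = 0.5313/2 = 0.2657
n/ν for O2 = 0.3371/1 = 0.3371
Smallest n/ν is SO2 → limiting reagent.
O2 consumed = (1/2) × 0.5313 = 0.2657 mol
O2 remaining = 0.3371 − 0.2657 = 0.07140 mol

0.0714 mol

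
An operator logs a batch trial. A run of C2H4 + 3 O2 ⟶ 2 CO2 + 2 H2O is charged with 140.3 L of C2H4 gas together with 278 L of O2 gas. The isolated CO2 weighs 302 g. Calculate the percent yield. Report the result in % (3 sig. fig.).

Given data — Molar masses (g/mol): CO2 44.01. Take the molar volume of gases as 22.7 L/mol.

84.0 %

n(C2H4) = 140.3 / 22.7 = 6.181 mol
n(O2) = 278.0 / 22.7 = 12.25 mol
n/ν → C2H4: 6.181, O2: 4.083; O2 is limiting.
theoretical n(CO2) = (2/3) × 12.25 = 8.167 mol → 359.4 g
% yield = 302 / 359.4 × 100 = 84.03 %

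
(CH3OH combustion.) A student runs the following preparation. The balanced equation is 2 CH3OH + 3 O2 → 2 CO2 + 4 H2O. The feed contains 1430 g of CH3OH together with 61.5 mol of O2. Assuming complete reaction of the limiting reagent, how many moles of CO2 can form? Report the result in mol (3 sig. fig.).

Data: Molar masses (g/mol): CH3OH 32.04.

41.0 mol

n(CH3OH) = 1430 / 32.04 = 44.63 mol
n(O2) = 61.50 mol
n/ν for CH3OH = 44.63/2 = 22.32
n/ν for O2 = 61.50/3 = 20.50
Smallest n/ν is O2 → limiting reagent.
n(CO2) = (2/3) × 61.50 = 41.00 mol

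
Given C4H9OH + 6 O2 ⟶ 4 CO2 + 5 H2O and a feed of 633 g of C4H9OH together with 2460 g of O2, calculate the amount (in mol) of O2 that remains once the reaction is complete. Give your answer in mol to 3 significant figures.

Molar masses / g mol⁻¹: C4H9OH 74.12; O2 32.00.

n(C4H9OH) = 633.0 / 74.12 = 8.540 mol
n(O2) = 2460 / 32.00 = 76.88 mol
n/ν for C4H9OH = 8.540/1 = 8.540
n/ν for O2 = 76.88/6 = 12.81
Smallest n/ν is C4H9OH → limiting reagent.
O2 consumed = (6/1) × 8.540 = 51.24 mol
O2 remaining = 76.88 − 51.24 = 25.64 mol

25.6 mol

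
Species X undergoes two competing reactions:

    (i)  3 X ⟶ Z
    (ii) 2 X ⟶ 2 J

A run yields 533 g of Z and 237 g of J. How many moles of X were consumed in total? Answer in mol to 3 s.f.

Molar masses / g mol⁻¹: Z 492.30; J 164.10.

n(Z) = 533 / 492.30 = 1.083 mol
n(J) = 237 / 164.10 = 1.444 mol
n(X) via (i) = (3/1)×1.083 = 3.249 mol
n(X) via (ii) = (2/2)×1.444 = 1.444 mol
total n(X) = 3.249 + 1.444 = 4.693 mol

4.69 mol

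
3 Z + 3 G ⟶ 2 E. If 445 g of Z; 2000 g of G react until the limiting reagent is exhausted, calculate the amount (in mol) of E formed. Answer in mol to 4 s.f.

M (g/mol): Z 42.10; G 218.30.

6.108 mol

n(Z) = 445.0 / 42.10 = 10.57 mol
n(G) = 2000 / 218.30 = 9.162 mol
n/ν for Z = 10.57/3 = 3.523
n/ν for G = 9.162/3 = 3.054
Smallest n/ν is G → limiting reagent.
n(E) = (2/3) × 9.162 = 6.108 mol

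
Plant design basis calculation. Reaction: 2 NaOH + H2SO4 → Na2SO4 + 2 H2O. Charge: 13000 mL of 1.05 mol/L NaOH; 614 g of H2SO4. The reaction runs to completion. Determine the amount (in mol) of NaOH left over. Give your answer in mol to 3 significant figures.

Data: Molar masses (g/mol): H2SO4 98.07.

1.13 mol

n(NaOH) = 1.05 × 13000/1000 = 13.65 mol
n(H2SO4) = 614.0 / 98.07 = 6.261 mol
n/ν → NaOH: 6.825, H2SO4: 6.261; H2SO4 is limiting.
NaOH consumed = (2/1) × 6.261 = 12.52 mol
NaOH remaining = 13.65 − 12.52 = 1.130 mol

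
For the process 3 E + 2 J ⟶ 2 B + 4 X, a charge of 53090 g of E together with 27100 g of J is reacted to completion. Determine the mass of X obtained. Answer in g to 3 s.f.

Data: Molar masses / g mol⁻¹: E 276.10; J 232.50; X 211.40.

n(E) = 53090 / 276.10 = 192.3 mol
n(J) = 27100 / 232.50 = 116.6 mol
n/ν for E = 192.3/3 = 64.10
n/ν for J = 116.6/2 = 58.30
Smallest n/ν is J → limiting reagent.
n(X) = (4/2) × 116.6 = 233.2 mol
mass = 233.2 × 211.40 = 49300 g

49300 g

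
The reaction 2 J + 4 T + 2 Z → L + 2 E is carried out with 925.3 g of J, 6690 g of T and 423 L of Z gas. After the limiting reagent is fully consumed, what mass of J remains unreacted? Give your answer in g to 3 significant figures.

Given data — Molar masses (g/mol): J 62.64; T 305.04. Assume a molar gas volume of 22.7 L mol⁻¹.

238 g

n(J) = 925.3 / 62.64 = 14.77 mol
n(T) = 6690 / 305.04 = 21.93 mol
n(Z) = 423.0 / 22.7 = 18.63 mol
n/ν → J: 7.385, T: 5.483, Z: 9.315; T is limiting.
J consumed = (2/4) × 21.93 = 10.97 mol
J remaining = 14.77 − 10.97 = 3.800 mol
mass = 3.800 × 62.64 = 238.0 g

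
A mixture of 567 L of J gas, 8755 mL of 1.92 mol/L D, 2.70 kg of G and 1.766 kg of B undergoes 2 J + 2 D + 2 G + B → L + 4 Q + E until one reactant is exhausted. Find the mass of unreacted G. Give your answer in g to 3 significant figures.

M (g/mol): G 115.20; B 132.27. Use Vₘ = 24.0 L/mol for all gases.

n(J) = 567.0 / 24.0 = 23.63 mol
n(D) = 1.92 × 8755/1000 = 16.81 mol
n(G) = 2.700×1000 / 115.20 = 23.44 mol
n(B) = 1.766×1000 / 132.27 = 13.35 mol
n/ν for J = 23.63/2 = 11.82
n/ν for D = 16.81/2 = 8.405
n/ν for G = 23.44/2 = 11.72
n/ν for B = 13.35/1 = 13.35
Smallest n/ν is D → limiting reagent.
G consumed = (2/2) × 16.81 = 16.81 mol
G remaining = 23.44 − 16.81 = 6.630 mol
mass = 6.630 × 115.20 = 763.8 g

764 g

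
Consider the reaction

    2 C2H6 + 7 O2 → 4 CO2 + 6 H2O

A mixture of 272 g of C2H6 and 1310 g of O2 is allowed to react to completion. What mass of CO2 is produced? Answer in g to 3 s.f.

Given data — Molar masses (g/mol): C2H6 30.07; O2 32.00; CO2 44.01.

796 g

n(C2H6) = 272.0 / 30.07 = 9.046 mol
n(O2) = 1310 / 32.00 = 40.94 mol
n/ν for C2H6 = 9.046/2 = 4.523
n/ν for O2 = 40.94/7 = 5.849
Smallest n/ν is C2H6 → limiting reagent.
n(CO2) = (4/2) × 9.046 = 18.09 mol
mass = 18.09 × 44.01 = 796.1 g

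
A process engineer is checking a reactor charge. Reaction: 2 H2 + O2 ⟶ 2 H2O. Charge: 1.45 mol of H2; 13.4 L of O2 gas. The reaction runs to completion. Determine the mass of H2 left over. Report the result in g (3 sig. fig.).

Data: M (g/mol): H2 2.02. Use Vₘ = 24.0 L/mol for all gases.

n(H2) = 1.450 mol
n(O2) = 13.40 / 24.0 = 0.5583 mol
n/ν for H2 = 1.450/2 = 0.7250
n/ν for O2 = 0.5583/1 = 0.5583
Smallest n/ν is O2 → limiting reagent.
H2 consumed = (2/1) × 0.5583 = 1.117 mol
H2 remaining = 1.450 − 1.117 = 0.3330 mol
mass = 0.3330 × 2.02 = 0.6727 g

0.673 g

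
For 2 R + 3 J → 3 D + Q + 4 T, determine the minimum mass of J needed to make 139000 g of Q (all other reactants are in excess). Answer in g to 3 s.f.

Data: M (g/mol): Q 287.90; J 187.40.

n(Q) = 139000 / 287.90 = 482.8 mol
n(J) = (3/1) × 482.8 = 1448 mol
mass = 1448 × 187.40 = 271400 g

271000 g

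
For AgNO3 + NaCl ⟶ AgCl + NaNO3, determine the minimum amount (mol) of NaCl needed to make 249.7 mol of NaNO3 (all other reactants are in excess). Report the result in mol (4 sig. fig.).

249.7 mol

n(NaNO3) = 249.7 mol
n(NaCl) = (1/1) × 249.7 = 249.7 mol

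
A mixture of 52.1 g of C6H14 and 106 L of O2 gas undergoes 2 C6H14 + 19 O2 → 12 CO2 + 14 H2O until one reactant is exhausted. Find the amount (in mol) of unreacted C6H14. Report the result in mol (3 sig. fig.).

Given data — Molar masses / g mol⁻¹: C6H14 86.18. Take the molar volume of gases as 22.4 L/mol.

0.106 mol

n(C6H14) = 52.10 / 86.18 = 0.6045 mol
n(O2) = 106.0 / 22.4 = 4.732 mol
n/ν for C6H14 = 0.6045/2 = 0.3023
n/ν for O2 = 4.732/19 = 0.2491
Smallest n/ν is O2 → limiting reagent.
C6H14 consumed = (2/19) × 4.732 = 0.4981 mol
C6H14 remaining = 0.6045 − 0.4981 = 0.1064 mol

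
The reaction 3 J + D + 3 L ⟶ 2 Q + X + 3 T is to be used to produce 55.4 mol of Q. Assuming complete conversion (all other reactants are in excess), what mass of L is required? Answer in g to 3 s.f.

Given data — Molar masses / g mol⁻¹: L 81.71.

6790 g

n(Q) = 55.40 mol
n(L) = (3/2) × 55.40 = 83.10 mol
mass = 83.10 × 81.71 = 6790 g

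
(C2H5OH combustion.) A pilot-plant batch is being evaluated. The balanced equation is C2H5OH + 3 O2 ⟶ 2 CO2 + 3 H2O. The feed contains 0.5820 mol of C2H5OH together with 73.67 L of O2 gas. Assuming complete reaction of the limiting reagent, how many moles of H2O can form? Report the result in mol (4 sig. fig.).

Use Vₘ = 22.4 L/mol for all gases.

n(C2H5OH) = 0.5820 mol
n(O2) = 73.67 / 22.4 = 3.289 mol
n/ν for C2H5OH = 0.5820/1 = 0.5820
n/ν for O2 = 3.289/3 = 1.096
Smallest n/ν is C2H5OH → limiting reagent.
n(H2O) = (3/1) × 0.5820 = 1.746 mol

1.746 mol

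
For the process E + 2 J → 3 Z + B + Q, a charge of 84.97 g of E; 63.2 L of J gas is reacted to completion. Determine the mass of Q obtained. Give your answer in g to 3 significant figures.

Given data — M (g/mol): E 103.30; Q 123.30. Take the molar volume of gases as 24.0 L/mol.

101 g

n(E) = 84.97 / 103.30 = 0.8226 mol
n(J) = 63.20 / 24.0 = 2.633 mol
n/ν → E: 0.8226, J: 1.317; E is limiting.
n(Q) = (1/1) × 0.8226 = 0.8226 mol
mass = 0.8226 × 123.30 = 101.4 g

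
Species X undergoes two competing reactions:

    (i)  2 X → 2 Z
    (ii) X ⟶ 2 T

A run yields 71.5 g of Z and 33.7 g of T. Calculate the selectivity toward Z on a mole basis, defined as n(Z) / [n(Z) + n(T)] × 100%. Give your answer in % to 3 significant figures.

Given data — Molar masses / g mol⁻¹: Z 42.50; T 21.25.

n(Z) = 71.5 / 42.50 = 1.682 mol
n(T) = 33.7 / 21.25 = 1.586 mol
selectivity = 1.682/(1.682+1.586) × 100 = 51.47 %

51.5 %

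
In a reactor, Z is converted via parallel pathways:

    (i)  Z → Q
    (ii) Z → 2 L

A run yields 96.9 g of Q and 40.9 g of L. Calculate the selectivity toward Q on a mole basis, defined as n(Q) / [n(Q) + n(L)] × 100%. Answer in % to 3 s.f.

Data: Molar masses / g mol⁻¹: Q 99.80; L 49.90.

n(Q) = 96.9 / 99.80 = 0.9709 mol
n(L) = 40.9 / 49.90 = 0.8196 mol
selectivity = 0.9709/(0.9709+0.8196) × 100 = 54.23 %

54.2 %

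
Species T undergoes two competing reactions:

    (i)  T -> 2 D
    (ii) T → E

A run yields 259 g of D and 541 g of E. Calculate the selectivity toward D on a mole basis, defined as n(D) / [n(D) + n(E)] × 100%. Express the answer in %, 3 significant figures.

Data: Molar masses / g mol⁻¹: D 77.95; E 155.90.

n(D) = 259 / 77.95 = 3.323 mol
n(E) = 541 / 155.90 = 3.470 mol
selectivity = 3.323/(3.323+3.470) × 100 = 48.92 %

48.9 %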